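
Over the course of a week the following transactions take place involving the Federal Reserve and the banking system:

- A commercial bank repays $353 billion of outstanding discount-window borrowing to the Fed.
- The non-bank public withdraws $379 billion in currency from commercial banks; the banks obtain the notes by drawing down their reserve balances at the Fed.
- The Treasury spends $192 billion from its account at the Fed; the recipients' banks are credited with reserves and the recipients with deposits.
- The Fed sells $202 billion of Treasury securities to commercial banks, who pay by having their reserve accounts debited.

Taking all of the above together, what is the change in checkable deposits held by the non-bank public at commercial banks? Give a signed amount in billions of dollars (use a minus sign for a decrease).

Fed balance sheet:
  Assets:      Securities −$202B, Loans to banks −$353B
  Liabilities: Bank reserves −$742B, Currency in circulation +$379B, Government deposits −$192B
Commercial banking system:
  Assets:      Reserves at CB −$742B, Securities +$202B
  Liabilities: Checkable deposits −$187B, Borrowings from CB −$353B
So the change in checkable deposits held by the non-bank public at commercial banks is -$187 billion.

-$187 billion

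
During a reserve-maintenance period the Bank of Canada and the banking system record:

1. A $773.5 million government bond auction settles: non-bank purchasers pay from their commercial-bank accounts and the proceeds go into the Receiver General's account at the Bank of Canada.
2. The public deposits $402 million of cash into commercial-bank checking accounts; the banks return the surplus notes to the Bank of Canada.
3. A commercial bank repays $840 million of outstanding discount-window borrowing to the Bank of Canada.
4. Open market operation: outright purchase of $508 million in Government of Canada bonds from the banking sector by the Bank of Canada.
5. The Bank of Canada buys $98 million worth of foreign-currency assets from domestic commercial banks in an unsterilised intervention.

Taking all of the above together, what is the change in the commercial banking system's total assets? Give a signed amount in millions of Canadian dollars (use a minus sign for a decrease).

-$1211.5 million

Government account inflow $773.5 million: bank balance sheets shrink → −$773.5M.
Currency deposit $402 million: bank balance sheets expand → +$402M.
Discount-window repayment $840 million: bank balance sheets shrink → −$840M.
OMO purchase (from banks) $508 million: just an asset swap on bank balance sheets → 0.
FX purchase $98 million: just an asset swap on bank balance sheets → 0.
Net: −773.5 + 402 − 840 + 0 + 0 = -$1211.5 million.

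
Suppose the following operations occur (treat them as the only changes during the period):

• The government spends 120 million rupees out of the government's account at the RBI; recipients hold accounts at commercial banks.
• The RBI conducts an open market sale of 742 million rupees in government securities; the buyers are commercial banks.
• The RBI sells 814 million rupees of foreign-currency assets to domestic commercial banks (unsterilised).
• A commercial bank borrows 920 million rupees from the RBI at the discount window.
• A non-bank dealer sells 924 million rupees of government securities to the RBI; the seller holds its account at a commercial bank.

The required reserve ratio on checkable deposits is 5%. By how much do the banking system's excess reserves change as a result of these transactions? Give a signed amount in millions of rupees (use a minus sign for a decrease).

Government spending 120 million rupees: reserves +120M, deposits +120M.
OMO sale (to banks) 742 million rupees: reserves −742M, deposits 0.
FX sale 814 million rupees: reserves −814M, deposits 0.
Discount-window loan 920 million rupees: reserves +920M, deposits 0.
Asset purchase (from non-banks) 924 million rupees: reserves +924M, deposits +924M.
Totals: Δreserves = +408M, Δdeposits = +1044M.
Δrequired reserves = 5% × +1044M = +52.2M.
Δexcess reserves = Δreserves − Δrequired = +408M − (+52.2M) = +355.8 million.

+355.8 million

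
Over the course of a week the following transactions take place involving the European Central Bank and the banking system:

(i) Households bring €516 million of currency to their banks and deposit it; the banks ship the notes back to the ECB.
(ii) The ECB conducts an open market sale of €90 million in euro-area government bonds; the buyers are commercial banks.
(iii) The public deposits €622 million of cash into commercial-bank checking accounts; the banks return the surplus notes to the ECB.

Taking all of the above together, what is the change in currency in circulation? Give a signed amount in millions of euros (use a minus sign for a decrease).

Currency deposit €516 million: notes return to the central bank → −€516M.
OMO sale (to banks) €90 million: no currency enters or leaves circulation → 0.
Currency deposit €622 million: notes return to the central bank → −€622M.
Net: −516 + 0 − 622 = -€1138 million.

-€1138 million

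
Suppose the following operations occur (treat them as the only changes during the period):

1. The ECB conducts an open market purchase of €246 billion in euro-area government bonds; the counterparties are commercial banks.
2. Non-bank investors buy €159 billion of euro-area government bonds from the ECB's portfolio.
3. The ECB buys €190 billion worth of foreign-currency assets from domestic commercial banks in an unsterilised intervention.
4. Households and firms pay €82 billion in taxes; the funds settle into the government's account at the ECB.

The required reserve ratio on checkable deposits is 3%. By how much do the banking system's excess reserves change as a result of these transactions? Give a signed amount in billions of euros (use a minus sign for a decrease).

+€202.23 billion

OMO purchase (from banks) €246 billion: reserves +€246B, deposits 0.
Asset sale (to non-banks) €159 billion: reserves −€159B, deposits −€159B.
FX purchase €190 billion: reserves +€190B, deposits 0.
Government account inflow €82 billion: reserves −€82B, deposits −€82B.
Totals: Δreserves = +€195B, Δdeposits = −€241B.
Δrequired reserves = 3% × −€241B = −€7.23B.
Δexcess reserves = Δreserves − Δrequired = +€195B − (−€7.23B) = +€202.23 billion.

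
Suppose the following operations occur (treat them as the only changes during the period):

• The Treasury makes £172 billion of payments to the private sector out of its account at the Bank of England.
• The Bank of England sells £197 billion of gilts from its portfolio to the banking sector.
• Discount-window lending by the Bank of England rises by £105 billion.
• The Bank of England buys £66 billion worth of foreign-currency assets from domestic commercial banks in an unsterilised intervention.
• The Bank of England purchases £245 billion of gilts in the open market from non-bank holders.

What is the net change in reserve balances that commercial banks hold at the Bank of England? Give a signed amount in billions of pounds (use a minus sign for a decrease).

Bank of England balance sheet:
  Assets:      Securities +£48B, Loans to banks +£105B, Foreign assets +£66B
  Liabilities: Bank reserves +£391B, Government deposits −£172B
Commercial banking system:
  Assets:      Reserves at CB +£391B, Securities +£197B, Foreign assets −£66B
  Liabilities: Checkable deposits +£417B, Borrowings from CB +£105B
So the change in reserve balances that commercial banks hold at the Bank of England is +£391 billion.

+£391 billion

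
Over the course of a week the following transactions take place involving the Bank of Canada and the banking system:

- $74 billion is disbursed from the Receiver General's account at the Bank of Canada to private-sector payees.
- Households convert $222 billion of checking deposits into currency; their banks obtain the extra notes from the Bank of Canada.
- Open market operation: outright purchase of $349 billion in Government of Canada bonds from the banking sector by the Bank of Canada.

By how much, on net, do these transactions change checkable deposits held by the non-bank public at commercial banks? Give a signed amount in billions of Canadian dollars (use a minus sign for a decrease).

-$148 billion

Government spending $74 billion: non-bank counterparties' bank balances rise → +$74B.
Currency withdrawal $222 billion: non-bank counterparties' bank balances fall → −$222B.
OMO purchase (from banks) $349 billion: the counterparty is a bank, so public deposits are unchanged → 0.
Net: 74 − 222 + 0 = -$148 billion.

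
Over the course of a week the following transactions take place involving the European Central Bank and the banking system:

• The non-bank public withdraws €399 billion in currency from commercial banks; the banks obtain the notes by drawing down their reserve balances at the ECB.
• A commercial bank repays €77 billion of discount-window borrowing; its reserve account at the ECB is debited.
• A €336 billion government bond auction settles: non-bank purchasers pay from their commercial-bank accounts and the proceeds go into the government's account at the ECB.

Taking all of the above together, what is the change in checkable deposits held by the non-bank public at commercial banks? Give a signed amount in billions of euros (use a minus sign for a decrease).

ECB balance sheet:
  Assets:      Loans to banks −€77B
  Liabilities: Bank reserves −€812B, Currency in circulation +€399B, Government deposits +€336B
Commercial banking system:
  Assets:      Reserves at CB −€812B
  Liabilities: Checkable deposits −€735B, Borrowings from CB −€77B
So the change in checkable deposits held by the non-bank public at commercial banks is -€735 billion.

-€735 billion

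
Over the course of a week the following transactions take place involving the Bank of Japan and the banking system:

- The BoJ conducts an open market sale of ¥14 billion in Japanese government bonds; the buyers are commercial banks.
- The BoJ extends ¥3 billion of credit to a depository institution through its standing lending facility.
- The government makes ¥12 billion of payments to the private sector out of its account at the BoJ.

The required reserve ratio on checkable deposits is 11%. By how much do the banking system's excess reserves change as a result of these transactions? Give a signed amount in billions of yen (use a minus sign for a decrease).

OMO sale (to banks) ¥14 billion: reserves −¥14B, deposits 0.
Discount-window loan ¥3 billion: reserves +¥3B, deposits 0.
Government spending ¥12 billion: reserves +¥12B, deposits +¥12B.
Totals: Δreserves = +¥1B, Δdeposits = +¥12B.
Δrequired reserves = 11% × +¥12B = +¥1.32B.
Δexcess reserves = Δreserves − Δrequired = +¥1B − (+¥1.32B) = -¥0.32 billion.

-¥0.32 billion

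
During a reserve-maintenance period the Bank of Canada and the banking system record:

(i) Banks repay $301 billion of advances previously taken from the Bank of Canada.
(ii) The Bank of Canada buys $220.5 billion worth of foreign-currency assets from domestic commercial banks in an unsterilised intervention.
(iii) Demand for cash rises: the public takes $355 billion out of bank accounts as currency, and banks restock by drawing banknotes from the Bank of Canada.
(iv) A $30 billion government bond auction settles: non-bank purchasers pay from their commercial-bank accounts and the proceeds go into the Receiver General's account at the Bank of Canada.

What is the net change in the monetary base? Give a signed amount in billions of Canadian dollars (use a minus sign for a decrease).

Discount-window repayment $301 billion: Bank of Canada balance sheet contracts → −$301B.
FX purchase $220.5 billion: Bank of Canada balance sheet expands → +$220.5B.
Currency withdrawal $355 billion: just a shift between currency and reserves — both are base money → 0.
Government account inflow $30 billion: reserves shift to a non-base liability → −$30B.
Net: −301 + 220.5 + 0 − 30 = -$110.5 billion.

-$110.5 billion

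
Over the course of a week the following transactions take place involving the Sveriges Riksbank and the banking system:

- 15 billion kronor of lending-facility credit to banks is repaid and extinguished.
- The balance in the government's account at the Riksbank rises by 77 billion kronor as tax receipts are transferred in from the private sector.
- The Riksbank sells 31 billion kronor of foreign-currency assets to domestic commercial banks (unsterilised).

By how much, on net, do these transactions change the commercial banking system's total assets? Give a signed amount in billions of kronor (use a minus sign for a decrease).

-92 billion

Discount-window repayment 15 billion kronor: bank balance sheets shrink → −15B.
Government account inflow 77 billion kronor: bank balance sheets shrink → −77B.
FX sale 31 billion kronor: just an asset swap on bank balance sheets → 0.
Net: −15 − 77 + 0 = -92 billion.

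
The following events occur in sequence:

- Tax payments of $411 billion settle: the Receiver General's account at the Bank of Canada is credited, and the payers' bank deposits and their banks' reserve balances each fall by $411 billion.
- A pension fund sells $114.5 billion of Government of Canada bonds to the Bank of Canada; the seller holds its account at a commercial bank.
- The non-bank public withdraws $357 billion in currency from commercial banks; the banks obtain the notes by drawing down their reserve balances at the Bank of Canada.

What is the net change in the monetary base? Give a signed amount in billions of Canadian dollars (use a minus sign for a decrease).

Bank of Canada balance sheet:
  Assets:      Securities +$114.5B
  Liabilities: Bank reserves −$653.5B, Currency in circulation +$357B, Government deposits +$411B
Commercial banking system:
  Assets:      Reserves at CB −$653.5B
  Liabilities: Checkable deposits −$653.5B
Monetary base = currency + reserves: +$357B + (−$653.5B) = -$296.5 billion.

-$296.5 billion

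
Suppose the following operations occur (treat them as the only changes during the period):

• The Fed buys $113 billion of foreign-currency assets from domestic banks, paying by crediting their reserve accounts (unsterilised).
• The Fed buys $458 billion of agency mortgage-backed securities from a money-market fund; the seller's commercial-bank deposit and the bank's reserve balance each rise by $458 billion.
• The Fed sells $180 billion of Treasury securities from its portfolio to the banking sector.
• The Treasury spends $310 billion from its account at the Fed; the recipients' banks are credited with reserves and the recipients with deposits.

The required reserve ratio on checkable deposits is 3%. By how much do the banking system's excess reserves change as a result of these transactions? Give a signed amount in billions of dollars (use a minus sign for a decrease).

FX purchase $113 billion: reserves +$113B, deposits 0.
Asset purchase (from non-banks) $458 billion: reserves +$458B, deposits +$458B.
OMO sale (to banks) $180 billion: reserves −$180B, deposits 0.
Government spending $310 billion: reserves +$310B, deposits +$310B.
Totals: Δreserves = +$701B, Δdeposits = +$768B.
Δrequired reserves = 3% × +$768B = +$23.04B.
Δexcess reserves = Δreserves − Δrequired = +$701B − (+$23.04B) = +$677.96 billion.

+$677.96 billion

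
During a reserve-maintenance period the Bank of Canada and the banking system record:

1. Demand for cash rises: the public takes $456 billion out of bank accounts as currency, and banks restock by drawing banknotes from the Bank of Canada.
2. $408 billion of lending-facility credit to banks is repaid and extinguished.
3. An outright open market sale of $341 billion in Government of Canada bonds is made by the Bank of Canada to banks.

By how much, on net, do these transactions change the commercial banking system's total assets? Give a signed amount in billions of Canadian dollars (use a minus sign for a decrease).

-$864 billion

Currency withdrawal $456 billion: bank balance sheets shrink → −$456B.
Discount-window repayment $408 billion: bank balance sheets shrink → −$408B.
OMO sale (to banks) $341 billion: just an asset swap on bank balance sheets → 0.
Net: −456 − 408 + 0 = -$864 billion.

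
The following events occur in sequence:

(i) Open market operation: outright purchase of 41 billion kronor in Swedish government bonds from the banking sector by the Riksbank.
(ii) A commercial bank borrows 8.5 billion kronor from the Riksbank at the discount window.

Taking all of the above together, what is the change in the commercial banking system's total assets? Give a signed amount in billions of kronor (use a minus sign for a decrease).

OMO purchase (from banks) 41 billion kronor: just an asset swap on bank balance sheets → 0.
Discount-window loan 8.5 billion kronor: bank balance sheets expand → +8.5B.
Net: 0 + 8.5 = +8.5 billion.

+8.5 billion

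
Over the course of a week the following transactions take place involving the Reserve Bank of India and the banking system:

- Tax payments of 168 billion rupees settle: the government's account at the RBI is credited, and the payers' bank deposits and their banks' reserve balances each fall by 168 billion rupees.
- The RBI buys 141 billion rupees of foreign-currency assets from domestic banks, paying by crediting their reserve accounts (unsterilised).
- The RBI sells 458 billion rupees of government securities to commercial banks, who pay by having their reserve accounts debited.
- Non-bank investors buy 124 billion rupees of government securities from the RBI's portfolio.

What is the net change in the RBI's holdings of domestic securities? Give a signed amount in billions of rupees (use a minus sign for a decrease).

-582 billion

Government account inflow 168 billion rupees: the RBI's securities portfolio is untouched → 0.
FX purchase 141 billion rupees: the RBI's securities portfolio is untouched → 0.
OMO sale (to banks) 458 billion rupees: securities removed from the RBI's portfolio → −458B.
Asset sale (to non-banks) 124 billion rupees: securities removed from the RBI's portfolio → −124B.
Net: 0 + 0 − 458 − 124 = -582 billion.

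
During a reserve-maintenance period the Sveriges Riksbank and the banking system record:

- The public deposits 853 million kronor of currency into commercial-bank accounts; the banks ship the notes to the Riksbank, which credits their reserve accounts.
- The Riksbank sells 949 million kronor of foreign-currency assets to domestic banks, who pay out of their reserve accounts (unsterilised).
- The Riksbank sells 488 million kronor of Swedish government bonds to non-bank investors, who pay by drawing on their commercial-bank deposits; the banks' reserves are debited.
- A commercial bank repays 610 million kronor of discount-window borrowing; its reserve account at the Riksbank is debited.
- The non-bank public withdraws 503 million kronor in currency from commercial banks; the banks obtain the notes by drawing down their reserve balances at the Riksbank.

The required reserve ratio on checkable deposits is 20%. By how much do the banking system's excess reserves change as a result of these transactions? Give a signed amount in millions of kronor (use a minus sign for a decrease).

Currency deposit 853 million kronor: reserves +853M, deposits +853M.
FX sale 949 million kronor: reserves −949M, deposits 0.
Asset sale (to non-banks) 488 million kronor: reserves −488M, deposits −488M.
Discount-window repayment 610 million kronor: reserves −610M, deposits 0.
Currency withdrawal 503 million kronor: reserves −503M, deposits −503M.
Totals: Δreserves = −1697M, Δdeposits = −138M.
Δrequired reserves = 20% × −138M = −27.6M.
Δexcess reserves = Δreserves − Δrequired = −1697M − (−27.6M) = -1669.4 million.

-1669.4 million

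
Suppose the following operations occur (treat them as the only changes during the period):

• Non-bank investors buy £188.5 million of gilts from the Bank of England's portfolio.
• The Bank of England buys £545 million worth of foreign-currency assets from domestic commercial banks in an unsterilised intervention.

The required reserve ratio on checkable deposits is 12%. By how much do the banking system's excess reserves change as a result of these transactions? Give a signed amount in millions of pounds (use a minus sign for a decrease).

+£379.12 million

Asset sale (to non-banks) £188.5 million: reserves −£188.5M, deposits −£188.5M.
FX purchase £545 million: reserves +£545M, deposits 0.
Totals: Δreserves = +£356.5M, Δdeposits = −£188.5M.
Δrequired reserves = 12% × −£188.5M = −£22.62M.
Δexcess reserves = Δreserves − Δrequired = +£356.5M − (−£22.62M) = +£379.12 million.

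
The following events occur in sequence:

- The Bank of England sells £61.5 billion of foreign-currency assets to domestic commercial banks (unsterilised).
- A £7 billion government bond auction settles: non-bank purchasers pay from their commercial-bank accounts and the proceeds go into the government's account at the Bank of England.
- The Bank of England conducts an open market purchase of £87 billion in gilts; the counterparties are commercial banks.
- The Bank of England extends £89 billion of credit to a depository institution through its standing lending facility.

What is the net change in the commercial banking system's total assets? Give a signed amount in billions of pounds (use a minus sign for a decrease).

Bank of England balance sheet:
  Assets:      Securities +£87B, Loans to banks +£89B, Foreign assets −£61.5B
  Liabilities: Bank reserves +£107.5B, Government deposits +£7B
Commercial banking system:
  Assets:      Reserves at CB +£107.5B, Securities −£87B, Foreign assets +£61.5B
  Liabilities: Checkable deposits −£7B, Borrowings from CB +£89B
Change in total bank assets = +£82 billion.

+£82 billion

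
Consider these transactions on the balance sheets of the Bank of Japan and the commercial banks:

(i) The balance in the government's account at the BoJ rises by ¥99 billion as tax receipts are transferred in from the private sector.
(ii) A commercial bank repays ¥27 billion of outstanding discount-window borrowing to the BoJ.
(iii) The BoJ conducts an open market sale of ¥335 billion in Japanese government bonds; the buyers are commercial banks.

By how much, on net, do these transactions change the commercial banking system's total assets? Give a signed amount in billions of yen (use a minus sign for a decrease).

-¥126 billion

BoJ balance sheet:
  Assets:      Securities −¥335B, Loans to banks −¥27B
  Liabilities: Bank reserves −¥461B, Government deposits +¥99B
Commercial banking system:
  Assets:      Reserves at CB −¥461B, Securities +¥335B
  Liabilities: Checkable deposits −¥99B, Borrowings from CB −¥27B
Change in total bank assets = -¥126 billion.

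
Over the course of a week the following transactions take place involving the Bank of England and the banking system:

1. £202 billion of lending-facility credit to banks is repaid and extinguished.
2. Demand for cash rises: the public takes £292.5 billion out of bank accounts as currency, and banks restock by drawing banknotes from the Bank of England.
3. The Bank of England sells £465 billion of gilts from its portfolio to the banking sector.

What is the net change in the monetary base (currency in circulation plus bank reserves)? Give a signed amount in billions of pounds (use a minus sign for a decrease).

Discount-window repayment £202 billion: Bank of England balance sheet contracts → −£202B.
Currency withdrawal £292.5 billion: just a shift between currency and reserves — both are base money → 0.
OMO sale (to banks) £465 billion: Bank of England balance sheet contracts → −£465B.
Net: −202 + 0 − 465 = -£667 billion.

-£667 billion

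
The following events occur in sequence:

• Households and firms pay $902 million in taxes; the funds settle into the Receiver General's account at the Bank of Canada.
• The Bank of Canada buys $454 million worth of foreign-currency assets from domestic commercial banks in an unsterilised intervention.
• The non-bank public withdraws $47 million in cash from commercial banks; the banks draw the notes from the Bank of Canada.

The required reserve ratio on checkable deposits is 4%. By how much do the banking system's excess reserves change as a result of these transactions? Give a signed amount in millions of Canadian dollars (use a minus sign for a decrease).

-$457.04 million

Government account inflow $902 million: reserves −$902M, deposits −$902M.
FX purchase $454 million: reserves +$454M, deposits 0.
Currency withdrawal $47 million: reserves −$47M, deposits −$47M.
Totals: Δreserves = −$495M, Δdeposits = −$949M.
Δrequired reserves = 4% × −$949M = −$37.96M.
Δexcess reserves = Δreserves − Δrequired = −$495M − (−$37.96M) = -$457.04 million.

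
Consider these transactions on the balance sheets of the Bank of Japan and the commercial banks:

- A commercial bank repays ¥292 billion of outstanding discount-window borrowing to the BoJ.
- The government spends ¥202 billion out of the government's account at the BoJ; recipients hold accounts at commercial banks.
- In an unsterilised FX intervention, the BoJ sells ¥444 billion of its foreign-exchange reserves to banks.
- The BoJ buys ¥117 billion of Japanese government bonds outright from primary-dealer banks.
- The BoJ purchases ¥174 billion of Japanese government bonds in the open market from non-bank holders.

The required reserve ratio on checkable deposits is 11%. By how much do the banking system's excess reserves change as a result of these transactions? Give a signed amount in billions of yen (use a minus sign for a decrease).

Discount-window repayment ¥292 billion: reserves −¥292B, deposits 0.
Government spending ¥202 billion: reserves +¥202B, deposits +¥202B.
FX sale ¥444 billion: reserves −¥444B, deposits 0.
OMO purchase (from banks) ¥117 billion: reserves +¥117B, deposits 0.
Asset purchase (from non-banks) ¥174 billion: reserves +¥174B, deposits +¥174B.
Totals: Δreserves = −¥243B, Δdeposits = +¥376B.
Δrequired reserves = 11% × +¥376B = +¥41.36B.
Δexcess reserves = Δreserves − Δrequired = −¥243B − (+¥41.36B) = -¥284.36 billion.

-¥284.36 billion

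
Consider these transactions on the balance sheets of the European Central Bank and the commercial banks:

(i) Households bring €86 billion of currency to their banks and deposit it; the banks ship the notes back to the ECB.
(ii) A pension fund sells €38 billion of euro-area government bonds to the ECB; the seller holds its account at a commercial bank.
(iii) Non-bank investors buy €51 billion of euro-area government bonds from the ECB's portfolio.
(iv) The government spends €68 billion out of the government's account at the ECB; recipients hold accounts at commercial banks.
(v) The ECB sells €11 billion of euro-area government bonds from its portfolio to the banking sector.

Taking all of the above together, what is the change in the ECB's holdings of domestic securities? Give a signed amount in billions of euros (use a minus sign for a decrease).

Currency deposit €86 billion: the ECB's securities portfolio is untouched → 0.
Asset purchase (from non-banks) €38 billion: securities added to the ECB's portfolio → +€38B.
Asset sale (to non-banks) €51 billion: securities removed from the ECB's portfolio → −€51B.
Government spending €68 billion: the ECB's securities portfolio is untouched → 0.
OMO sale (to banks) €11 billion: securities removed from the ECB's portfolio → −€11B.
Net: 0 + 38 − 51 + 0 − 11 = -€24 billion.

-€24 billion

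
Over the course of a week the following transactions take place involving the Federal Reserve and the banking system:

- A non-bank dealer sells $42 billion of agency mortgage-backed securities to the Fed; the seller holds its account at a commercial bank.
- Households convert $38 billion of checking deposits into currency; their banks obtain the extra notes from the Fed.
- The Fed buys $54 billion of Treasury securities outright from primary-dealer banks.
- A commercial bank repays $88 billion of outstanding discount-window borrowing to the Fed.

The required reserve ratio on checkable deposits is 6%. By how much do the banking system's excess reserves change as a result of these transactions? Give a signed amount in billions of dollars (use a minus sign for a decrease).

Asset purchase (from non-banks) $42 billion: reserves +$42B, deposits +$42B.
Currency withdrawal $38 billion: reserves −$38B, deposits −$38B.
OMO purchase (from banks) $54 billion: reserves +$54B, deposits 0.
Discount-window repayment $88 billion: reserves −$88B, deposits 0.
Totals: Δreserves = −$30B, Δdeposits = +$4B.
Δrequired reserves = 6% × +$4B = +$0.24B.
Δexcess reserves = Δreserves − Δrequired = −$30B − (+$0.24B) = -$30.24 billion.

-$30.24 billion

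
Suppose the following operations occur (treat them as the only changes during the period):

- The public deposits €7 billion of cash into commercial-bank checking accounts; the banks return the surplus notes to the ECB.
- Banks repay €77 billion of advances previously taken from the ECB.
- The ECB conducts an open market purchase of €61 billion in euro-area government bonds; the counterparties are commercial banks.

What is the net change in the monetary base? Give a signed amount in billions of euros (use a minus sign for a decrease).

Currency deposit €7 billion: just a shift between currency and reserves — both are base money → 0.
Discount-window repayment €77 billion: ECB balance sheet contracts → −€77B.
OMO purchase (from banks) €61 billion: ECB balance sheet expands → +€61B.
Net: 0 − 77 + 61 = -€16 billion.

-€16 billion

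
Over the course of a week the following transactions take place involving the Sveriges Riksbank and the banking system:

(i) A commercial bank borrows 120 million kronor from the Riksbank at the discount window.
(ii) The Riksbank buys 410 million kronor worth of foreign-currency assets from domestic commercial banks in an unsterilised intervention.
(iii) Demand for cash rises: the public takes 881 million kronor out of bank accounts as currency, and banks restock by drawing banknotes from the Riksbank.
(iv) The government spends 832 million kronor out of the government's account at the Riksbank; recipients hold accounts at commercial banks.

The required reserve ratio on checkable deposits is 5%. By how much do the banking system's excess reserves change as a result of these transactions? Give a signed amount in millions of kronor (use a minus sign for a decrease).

Discount-window loan 120 million kronor: reserves +120M, deposits 0.
FX purchase 410 million kronor: reserves +410M, deposits 0.
Currency withdrawal 881 million kronor: reserves −881M, deposits −881M.
Government spending 832 million kronor: reserves +832M, deposits +832M.
Totals: Δreserves = +481M, Δdeposits = −49M.
Δrequired reserves = 5% × −49M = −2.45M.
Δexcess reserves = Δreserves − Δrequired = +481M − (−2.45M) = +483.45 million.

+483.45 million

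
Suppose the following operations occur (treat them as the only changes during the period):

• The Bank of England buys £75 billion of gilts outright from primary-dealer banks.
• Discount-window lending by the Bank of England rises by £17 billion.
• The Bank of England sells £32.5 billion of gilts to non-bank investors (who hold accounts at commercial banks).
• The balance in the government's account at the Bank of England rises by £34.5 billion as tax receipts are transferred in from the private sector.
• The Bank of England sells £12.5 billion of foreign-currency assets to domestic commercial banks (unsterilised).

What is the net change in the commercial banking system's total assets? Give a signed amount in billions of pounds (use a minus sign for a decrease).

-£50 billion

OMO purchase (from banks) £75 billion: just an asset swap on bank balance sheets → 0.
Discount-window loan £17 billion: bank balance sheets expand → +£17B.
Asset sale (to non-banks) £32.5 billion: bank balance sheets shrink → −£32.5B.
Government account inflow £34.5 billion: bank balance sheets shrink → −£34.5B.
FX sale £12.5 billion: just an asset swap on bank balance sheets → 0.
Net: 0 + 17 − 32.5 − 34.5 + 0 = -£50 billion.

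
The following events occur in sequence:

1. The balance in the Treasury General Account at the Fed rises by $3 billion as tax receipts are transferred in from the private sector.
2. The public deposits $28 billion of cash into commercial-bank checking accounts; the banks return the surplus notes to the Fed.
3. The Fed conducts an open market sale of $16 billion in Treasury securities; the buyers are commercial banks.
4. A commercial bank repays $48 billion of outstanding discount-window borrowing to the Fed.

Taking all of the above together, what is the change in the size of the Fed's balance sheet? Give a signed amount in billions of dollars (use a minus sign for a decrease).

-$64 billion

Government account inflow $3 billion: only the composition of liabilities changes → 0.
Currency deposit $28 billion: only the composition of liabilities changes → 0.
OMO sale (to banks) $16 billion: a Fed asset is shed → −$16B.
Discount-window repayment $48 billion: a Fed asset is shed → −$48B.
Net: 0 + 0 − 16 − 48 = -$64 billion.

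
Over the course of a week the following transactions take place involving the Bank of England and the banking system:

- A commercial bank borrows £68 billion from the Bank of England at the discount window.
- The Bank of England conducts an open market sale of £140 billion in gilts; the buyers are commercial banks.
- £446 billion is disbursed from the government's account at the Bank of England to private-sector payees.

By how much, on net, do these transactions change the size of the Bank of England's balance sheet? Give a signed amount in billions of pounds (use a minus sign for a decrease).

Bank of England balance sheet:
  Assets:      Securities −£140B, Loans to banks +£68B
  Liabilities: Bank reserves +£374B, Government deposits −£446B
Change in total Bank of England assets = -£72 billion.

-£72 billion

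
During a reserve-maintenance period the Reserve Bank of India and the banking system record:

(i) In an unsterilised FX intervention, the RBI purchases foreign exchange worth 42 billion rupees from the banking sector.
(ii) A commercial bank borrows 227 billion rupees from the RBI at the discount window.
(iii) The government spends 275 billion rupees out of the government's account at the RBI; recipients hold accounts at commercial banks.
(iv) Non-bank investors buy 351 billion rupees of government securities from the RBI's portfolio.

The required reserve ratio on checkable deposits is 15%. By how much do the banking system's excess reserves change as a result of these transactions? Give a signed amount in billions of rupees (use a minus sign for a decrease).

FX purchase 42 billion rupees: reserves +42B, deposits 0.
Discount-window loan 227 billion rupees: reserves +227B, deposits 0.
Government spending 275 billion rupees: reserves +275B, deposits +275B.
Asset sale (to non-banks) 351 billion rupees: reserves −351B, deposits −351B.
Totals: Δreserves = +193B, Δdeposits = −76B.
Δrequired reserves = 15% × −76B = −11.4B.
Δexcess reserves = Δreserves − Δrequired = +193B − (−11.4B) = +204.4 billion.

+204.4 billion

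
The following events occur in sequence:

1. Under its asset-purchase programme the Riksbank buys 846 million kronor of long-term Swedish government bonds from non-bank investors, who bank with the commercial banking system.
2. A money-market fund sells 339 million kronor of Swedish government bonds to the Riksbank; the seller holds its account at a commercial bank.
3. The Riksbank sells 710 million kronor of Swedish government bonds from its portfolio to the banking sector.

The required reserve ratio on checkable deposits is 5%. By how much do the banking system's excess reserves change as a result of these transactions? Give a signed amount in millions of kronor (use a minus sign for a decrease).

Asset purchase (from non-banks) 846 million kronor: reserves +846M, deposits +846M.
Asset purchase (from non-banks) 339 million kronor: reserves +339M, deposits +339M.
OMO sale (to banks) 710 million kronor: reserves −710M, deposits 0.
Totals: Δreserves = +475M, Δdeposits = +1185M.
Δrequired reserves = 5% × +1185M = +59.25M.
Δexcess reserves = Δreserves − Δrequired = +475M − (+59.25M) = +415.75 million.

+415.75 million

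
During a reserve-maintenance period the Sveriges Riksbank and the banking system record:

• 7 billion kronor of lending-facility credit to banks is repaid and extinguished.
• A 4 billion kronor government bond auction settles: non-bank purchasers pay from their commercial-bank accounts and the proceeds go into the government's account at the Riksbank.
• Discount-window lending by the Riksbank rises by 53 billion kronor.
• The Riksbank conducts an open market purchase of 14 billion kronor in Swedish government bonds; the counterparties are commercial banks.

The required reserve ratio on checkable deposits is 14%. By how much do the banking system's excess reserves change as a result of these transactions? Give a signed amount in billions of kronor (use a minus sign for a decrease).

Discount-window repayment 7 billion kronor: reserves −7B, deposits 0.
Government account inflow 4 billion kronor: reserves −4B, deposits −4B.
Discount-window loan 53 billion kronor: reserves +53B, deposits 0.
OMO purchase (from banks) 14 billion kronor: reserves +14B, deposits 0.
Totals: Δreserves = +56B, Δdeposits = −4B.
Δrequired reserves = 14% × −4B = −0.56B.
Δexcess reserves = Δreserves − Δrequired = +56B − (−0.56B) = +56.56 billion.

+56.56 billion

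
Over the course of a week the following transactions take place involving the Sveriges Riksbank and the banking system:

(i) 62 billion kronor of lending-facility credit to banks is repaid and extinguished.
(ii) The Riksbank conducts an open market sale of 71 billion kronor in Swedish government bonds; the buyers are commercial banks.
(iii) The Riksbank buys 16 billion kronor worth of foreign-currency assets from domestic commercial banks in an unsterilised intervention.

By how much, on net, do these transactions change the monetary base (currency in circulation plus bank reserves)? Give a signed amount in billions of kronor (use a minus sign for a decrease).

Riksbank balance sheet:
  Assets:      Securities −71B, Loans to banks −62B, Foreign assets +16B
  Liabilities: Bank reserves −117B
Commercial banking system:
  Assets:      Reserves at CB −117B, Securities +71B, Foreign assets −16B
  Liabilities: Borrowings from CB −62B
Monetary base = currency + reserves: 0 + (−117B) = -117 billion.

-117 billion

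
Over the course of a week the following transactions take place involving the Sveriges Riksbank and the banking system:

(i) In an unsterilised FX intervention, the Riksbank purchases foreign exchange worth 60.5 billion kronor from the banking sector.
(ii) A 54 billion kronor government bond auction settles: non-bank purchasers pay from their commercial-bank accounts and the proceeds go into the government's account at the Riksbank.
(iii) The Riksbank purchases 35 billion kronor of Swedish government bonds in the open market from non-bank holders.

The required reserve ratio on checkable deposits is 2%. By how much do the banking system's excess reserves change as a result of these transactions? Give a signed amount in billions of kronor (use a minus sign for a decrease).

+41.88 billion

FX purchase 60.5 billion kronor: reserves +60.5B, deposits 0.
Government account inflow 54 billion kronor: reserves −54B, deposits −54B.
Asset purchase (from non-banks) 35 billion kronor: reserves +35B, deposits +35B.
Totals: Δreserves = +41.5B, Δdeposits = −19B.
Δrequired reserves = 2% × −19B = −0.38B.
Δexcess reserves = Δreserves − Δrequired = +41.5B − (−0.38B) = +41.88 billion.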